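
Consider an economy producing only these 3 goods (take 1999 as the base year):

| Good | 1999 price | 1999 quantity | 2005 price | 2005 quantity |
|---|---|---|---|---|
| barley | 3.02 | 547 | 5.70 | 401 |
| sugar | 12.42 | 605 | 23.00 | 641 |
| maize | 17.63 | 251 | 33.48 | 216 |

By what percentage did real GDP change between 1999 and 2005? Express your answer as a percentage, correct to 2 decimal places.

-4.49%

Real GDP 1999 = Nominal GDP 1999 = 3.02·547 + 12.42·605 + 17.63·251 = 13591.17.
Real GDP 2005 (at 1999 prices) = 3.02·401 + 12.42·641 + 17.63·216 = 12980.32.
Real growth = 12980.32/13591.17 − 1 = -0.0449.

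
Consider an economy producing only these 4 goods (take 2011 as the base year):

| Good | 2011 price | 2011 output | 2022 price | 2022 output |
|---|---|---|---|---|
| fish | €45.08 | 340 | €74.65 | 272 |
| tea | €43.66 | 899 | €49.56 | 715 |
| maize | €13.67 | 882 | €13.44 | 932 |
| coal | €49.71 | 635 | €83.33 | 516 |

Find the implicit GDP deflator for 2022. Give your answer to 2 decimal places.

Nominal GDP 2022 = 74.65·272 + 49.56·715 + 13.44·932 + 83.33·516 = 111264.56.
Real GDP 2022 (at 2011 prices) = 45.08·272 + 43.66·715 + 13.67·932 + 49.71·516 = 81869.46.
Deflator = Nominal/Real × 100 = 111264.56/81869.46 × 100 = 135.905.

135.90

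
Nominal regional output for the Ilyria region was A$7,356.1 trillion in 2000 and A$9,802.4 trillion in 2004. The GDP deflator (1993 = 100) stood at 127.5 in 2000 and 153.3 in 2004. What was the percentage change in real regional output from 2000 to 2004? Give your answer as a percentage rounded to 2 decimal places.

Real regional output 2000 = 7356.1 / 1.275 = 5769.49.
Real regional output 2004 = 9802.4 / 1.533 = 6394.26.
Real growth = 6394.26 / 5769.49 − 1 = 0.1083.

10.83%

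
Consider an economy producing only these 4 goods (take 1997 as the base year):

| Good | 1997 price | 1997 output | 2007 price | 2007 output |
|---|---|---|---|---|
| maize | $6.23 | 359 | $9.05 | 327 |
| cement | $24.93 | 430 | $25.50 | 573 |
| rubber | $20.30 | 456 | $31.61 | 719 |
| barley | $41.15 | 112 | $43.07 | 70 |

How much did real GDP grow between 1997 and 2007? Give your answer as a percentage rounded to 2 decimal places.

26.01%

Real GDP 1997 = Nominal GDP 1997 = 6.23·359 + 24.93·430 + 20.30·456 + 41.15·112 = 26822.07.
Real GDP 2007 (at 1997 prices) = 6.23·327 + 24.93·573 + 20.30·719 + 41.15·70 = 33798.30.
Real growth = 33798.30/26822.07 − 1 = 0.2601.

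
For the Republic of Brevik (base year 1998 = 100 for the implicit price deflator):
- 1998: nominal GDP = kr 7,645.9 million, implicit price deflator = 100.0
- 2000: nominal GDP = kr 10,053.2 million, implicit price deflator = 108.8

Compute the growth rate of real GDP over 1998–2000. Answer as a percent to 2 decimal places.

Real GDP 1998 = 7645.9 / 1.000 = 7645.90.
Real GDP 2000 = 10053.2 / 1.088 = 9240.07.
Real growth = 9240.07 / 7645.90 − 1 = 0.2085.

20.85%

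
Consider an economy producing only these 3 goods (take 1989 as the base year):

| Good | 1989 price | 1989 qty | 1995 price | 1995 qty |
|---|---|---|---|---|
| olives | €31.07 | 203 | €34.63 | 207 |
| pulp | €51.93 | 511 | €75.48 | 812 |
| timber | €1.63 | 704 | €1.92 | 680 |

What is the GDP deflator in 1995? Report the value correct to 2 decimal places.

140.35

Nominal GDP 1995 = 34.63·207 + 75.48·812 + 1.92·680 = 69763.77.
Real GDP 1995 (at 1989 prices) = 31.07·207 + 51.93·812 + 1.63·680 = 49707.05.
Deflator = Nominal/Real × 100 = 69763.77/49707.05 × 100 = 140.350.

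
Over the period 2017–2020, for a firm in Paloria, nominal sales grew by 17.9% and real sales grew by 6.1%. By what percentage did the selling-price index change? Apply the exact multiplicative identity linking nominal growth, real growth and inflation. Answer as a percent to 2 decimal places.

11.12%

(1 + g_nom) = (1 + g_real)(1 + π), so π = 1.1790 / 1.0610 − 1 = 0.11122.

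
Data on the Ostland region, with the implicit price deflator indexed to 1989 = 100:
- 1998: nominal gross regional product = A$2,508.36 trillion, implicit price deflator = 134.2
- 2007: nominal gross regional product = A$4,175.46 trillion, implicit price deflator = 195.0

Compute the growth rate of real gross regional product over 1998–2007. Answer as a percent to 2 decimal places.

Real gross regional product 1998 = 2508.36 / 1.342 = 1869.12.
Real gross regional product 2007 = 4175.46 / 1.950 = 2141.26.
Real growth = 2141.26 / 1869.12 − 1 = 0.1456.

14.56%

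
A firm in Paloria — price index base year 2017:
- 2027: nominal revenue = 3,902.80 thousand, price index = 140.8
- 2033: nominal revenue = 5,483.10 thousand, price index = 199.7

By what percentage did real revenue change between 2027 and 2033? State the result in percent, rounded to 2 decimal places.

-0.95%

Real revenue 2027 = 3902.80 / 1.408 = 2771.88.
Real revenue 2033 = 5483.10 / 1.997 = 2745.67.
Real growth = 2745.67 / 2771.88 − 1 = -0.0095.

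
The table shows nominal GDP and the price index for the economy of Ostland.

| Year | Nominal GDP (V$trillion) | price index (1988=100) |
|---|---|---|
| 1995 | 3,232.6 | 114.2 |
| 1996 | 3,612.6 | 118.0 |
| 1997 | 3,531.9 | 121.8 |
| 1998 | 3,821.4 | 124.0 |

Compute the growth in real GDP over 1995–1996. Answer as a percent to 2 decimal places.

Real GDP 1995 = 3232.6/1.142 = 2830.65.
Real GDP 1996 = 3612.6/1.180 = 3061.53.
Change = 3061.53/2830.65 − 1 = 0.0816.

8.16%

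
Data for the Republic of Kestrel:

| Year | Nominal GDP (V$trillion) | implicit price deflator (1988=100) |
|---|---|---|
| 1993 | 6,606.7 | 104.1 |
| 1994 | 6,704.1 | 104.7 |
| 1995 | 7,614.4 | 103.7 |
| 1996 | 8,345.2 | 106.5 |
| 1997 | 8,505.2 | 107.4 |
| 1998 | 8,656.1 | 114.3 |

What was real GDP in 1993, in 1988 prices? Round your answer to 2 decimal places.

V$6,346.49 trillion

Real GDP 1993 = 6606.7 / 1.041 = 6346.49.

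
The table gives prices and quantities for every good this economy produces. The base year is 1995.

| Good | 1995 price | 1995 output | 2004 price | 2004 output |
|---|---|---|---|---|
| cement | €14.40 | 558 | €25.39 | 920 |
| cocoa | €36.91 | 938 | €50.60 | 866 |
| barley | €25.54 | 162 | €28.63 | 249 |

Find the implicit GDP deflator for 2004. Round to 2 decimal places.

144.09

Nominal GDP 2004 = 25.39·920 + 50.60·866 + 28.63·249 = 74307.27.
Real GDP 2004 (at 1995 prices) = 14.40·920 + 36.91·866 + 25.54·249 = 51571.52.
Deflator = Nominal/Real × 100 = 74307.27/51571.52 × 100 = 144.086.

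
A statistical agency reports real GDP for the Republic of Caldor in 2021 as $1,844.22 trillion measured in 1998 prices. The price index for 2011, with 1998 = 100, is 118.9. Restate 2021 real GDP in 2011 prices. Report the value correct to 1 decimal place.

$2,192.8 trillion

Real GDP in 2011 prices = Real GDP in 1998 prices × (P_2011/P_1998) = 1844.22 × 1.189 = 2192.78.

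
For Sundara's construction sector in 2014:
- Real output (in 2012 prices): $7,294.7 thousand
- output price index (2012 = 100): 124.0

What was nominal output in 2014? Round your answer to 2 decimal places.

$9,045.43 thousand

Nominal output = Real × (output price index/100) = 7294.7 × 1.240 = 9045.43.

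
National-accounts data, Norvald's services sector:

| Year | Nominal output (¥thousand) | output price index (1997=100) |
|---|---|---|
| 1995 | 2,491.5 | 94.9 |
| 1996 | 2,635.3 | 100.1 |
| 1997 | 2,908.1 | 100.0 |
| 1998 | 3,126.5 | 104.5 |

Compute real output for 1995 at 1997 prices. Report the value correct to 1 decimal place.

¥2,625.4 thousand

Real output 1995 = 2491.5 / 0.949 = 2625.40.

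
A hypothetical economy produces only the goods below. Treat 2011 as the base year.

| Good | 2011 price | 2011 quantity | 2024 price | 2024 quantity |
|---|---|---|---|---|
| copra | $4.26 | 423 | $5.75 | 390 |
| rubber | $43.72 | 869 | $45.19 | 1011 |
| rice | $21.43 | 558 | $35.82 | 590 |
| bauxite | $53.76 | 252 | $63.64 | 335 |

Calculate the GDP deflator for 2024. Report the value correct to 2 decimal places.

Nominal GDP 2024 = 5.75·390 + 45.19·1011 + 35.82·590 + 63.64·335 = 90382.79.
Real GDP 2024 (at 2011 prices) = 4.26·390 + 43.72·1011 + 21.43·590 + 53.76·335 = 76515.62.
Deflator = Nominal/Real × 100 = 90382.79/76515.62 × 100 = 118.123.

118.12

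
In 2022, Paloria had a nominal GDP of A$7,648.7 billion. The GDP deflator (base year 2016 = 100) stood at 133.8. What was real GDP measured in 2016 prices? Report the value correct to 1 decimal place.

Real GDP = Nominal / (GDP deflator/100) = 7648.7 / 1.338 = 5716.52.

A$5,716.5 billion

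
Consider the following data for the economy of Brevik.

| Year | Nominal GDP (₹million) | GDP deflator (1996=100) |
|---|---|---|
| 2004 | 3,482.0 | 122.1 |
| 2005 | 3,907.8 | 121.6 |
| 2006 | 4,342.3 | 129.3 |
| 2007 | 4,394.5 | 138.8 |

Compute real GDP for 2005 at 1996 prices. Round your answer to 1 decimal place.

₹3,213.7 million

Real GDP 2005 = 3907.8 / 1.216 = 3213.65.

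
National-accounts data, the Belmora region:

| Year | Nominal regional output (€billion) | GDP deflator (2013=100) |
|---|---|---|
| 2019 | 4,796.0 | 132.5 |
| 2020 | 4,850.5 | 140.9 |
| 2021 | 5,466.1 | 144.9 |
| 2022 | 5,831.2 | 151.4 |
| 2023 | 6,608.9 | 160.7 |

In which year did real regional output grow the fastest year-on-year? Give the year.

2021

2020: real = 4850.5/1.409 = 3442.51; growth vs 2019 (3619.62) = -4.89%.
2021: real = 5466.1/1.449 = 3772.33; growth vs 2020 (3442.51) = 9.58%.
2022: real = 5831.2/1.514 = 3851.52; growth vs 2021 (3772.33) = 2.10%.
2023: real = 6608.9/1.607 = 4112.57; growth vs 2022 (3851.52) = 6.78%.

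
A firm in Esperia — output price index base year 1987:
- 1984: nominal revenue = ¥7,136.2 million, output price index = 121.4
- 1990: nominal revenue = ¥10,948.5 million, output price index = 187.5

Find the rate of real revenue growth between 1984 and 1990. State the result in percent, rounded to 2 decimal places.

-0.66%

Real revenue 1984 = 7136.2 / 1.214 = 5878.25.
Real revenue 1990 = 10948.5 / 1.875 = 5839.20.
Real growth = 5839.20 / 5878.25 − 1 = -0.0066.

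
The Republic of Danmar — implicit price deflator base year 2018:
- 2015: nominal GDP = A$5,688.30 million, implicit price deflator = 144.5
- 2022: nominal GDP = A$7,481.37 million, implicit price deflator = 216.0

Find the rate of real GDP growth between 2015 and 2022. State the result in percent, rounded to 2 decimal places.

-12.01%

Real GDP 2015 = 5688.30 / 1.445 = 3936.54.
Real GDP 2022 = 7481.37 / 2.160 = 3463.60.
Real growth = 3463.60 / 3936.54 − 1 = -0.1201.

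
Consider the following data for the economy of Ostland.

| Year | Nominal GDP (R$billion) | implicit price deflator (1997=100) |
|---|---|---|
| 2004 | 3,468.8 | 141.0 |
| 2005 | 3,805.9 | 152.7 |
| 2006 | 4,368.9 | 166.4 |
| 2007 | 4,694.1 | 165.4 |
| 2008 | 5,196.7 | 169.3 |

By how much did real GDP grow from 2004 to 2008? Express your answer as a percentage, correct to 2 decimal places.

24.77%

Real GDP 2004 = 3468.8/1.410 = 2460.14.
Real GDP 2008 = 5196.7/1.693 = 3069.52.
Change = 3069.52/2460.14 − 1 = 0.2477.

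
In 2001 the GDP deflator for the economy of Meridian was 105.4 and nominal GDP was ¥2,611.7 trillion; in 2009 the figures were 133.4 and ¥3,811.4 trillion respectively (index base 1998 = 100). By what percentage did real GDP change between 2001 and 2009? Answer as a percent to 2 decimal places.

15.30%

Deflate each year: 2001 → 2611.7/1.054 = 2477.89; 2009 → 3811.4/1.334 = 2857.12.
So real GDP changed by 2857.12/2477.89 − 1 = 0.1530, i.e. 15.30%.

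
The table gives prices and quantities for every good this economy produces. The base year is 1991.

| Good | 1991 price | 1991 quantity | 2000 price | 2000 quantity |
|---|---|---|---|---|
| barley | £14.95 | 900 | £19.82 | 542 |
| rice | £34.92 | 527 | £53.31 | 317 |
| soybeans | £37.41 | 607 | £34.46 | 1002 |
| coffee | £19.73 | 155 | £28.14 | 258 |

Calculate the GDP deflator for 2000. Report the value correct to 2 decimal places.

Nominal GDP 2000 = 19.82·542 + 53.31·317 + 34.46·1002 + 28.14·258 = 69430.75.
Real GDP 2000 (at 1991 prices) = 14.95·542 + 34.92·317 + 37.41·1002 + 19.73·258 = 61747.70.
Deflator = Nominal/Real × 100 = 69430.75/61747.70 × 100 = 112.443.

112.44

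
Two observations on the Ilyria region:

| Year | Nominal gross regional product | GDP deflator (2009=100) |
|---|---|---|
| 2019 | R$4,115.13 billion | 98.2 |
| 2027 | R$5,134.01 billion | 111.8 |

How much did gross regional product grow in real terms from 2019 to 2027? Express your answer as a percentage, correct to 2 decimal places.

Deflate each year: 2019 → 4115.13/0.982 = 4190.56; 2027 → 5134.01/1.118 = 4592.14.
So real gross regional product changed by 4592.14/4190.56 − 1 = 0.0958, i.e. 9.58%.

9.58%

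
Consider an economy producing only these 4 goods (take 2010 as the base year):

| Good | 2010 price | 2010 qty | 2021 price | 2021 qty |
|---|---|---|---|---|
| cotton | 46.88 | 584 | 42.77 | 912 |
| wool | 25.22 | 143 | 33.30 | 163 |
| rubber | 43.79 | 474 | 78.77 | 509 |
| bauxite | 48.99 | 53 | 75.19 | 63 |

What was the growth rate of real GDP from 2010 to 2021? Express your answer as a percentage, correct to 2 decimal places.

Real GDP 2010 = Nominal GDP 2010 = 46.88·584 + 25.22·143 + 43.79·474 + 48.99·53 = 54337.31.
Real GDP 2021 (at 2010 prices) = 46.88·912 + 25.22·163 + 43.79·509 + 48.99·63 = 72240.90.
Real growth = 72240.90/54337.31 − 1 = 0.3295.

32.95%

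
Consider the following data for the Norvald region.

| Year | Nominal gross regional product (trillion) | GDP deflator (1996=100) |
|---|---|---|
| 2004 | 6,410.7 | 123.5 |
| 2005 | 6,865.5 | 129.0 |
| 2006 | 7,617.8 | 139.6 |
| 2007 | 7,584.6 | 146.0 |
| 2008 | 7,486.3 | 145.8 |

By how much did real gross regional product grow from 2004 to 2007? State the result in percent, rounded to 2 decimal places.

0.08%

Real gross regional product 2004 = 6410.7/1.235 = 5190.85.
Real gross regional product 2007 = 7584.6/1.460 = 5194.93.
Change = 5194.93/5190.85 − 1 = 0.0008.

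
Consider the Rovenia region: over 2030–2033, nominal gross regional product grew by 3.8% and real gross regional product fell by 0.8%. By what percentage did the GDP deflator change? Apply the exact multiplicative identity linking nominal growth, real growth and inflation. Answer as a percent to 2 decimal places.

(1 + g_nom) = (1 + g_real)(1 + π), so π = 1.0380 / 0.9920 − 1 = 0.04637.

4.64%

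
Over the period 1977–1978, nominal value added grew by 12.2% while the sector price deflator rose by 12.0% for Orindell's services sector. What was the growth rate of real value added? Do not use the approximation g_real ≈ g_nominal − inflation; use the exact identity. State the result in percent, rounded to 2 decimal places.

(1 + g_nom) = (1 + g_real)(1 + π), so g_real = 1.1220 / 1.1200 − 1 = 0.00179.

0.18%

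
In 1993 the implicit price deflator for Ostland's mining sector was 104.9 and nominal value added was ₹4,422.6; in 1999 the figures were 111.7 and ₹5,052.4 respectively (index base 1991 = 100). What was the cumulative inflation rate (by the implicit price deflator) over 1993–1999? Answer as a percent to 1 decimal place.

Price-level change = 111.7 / 104.9 − 1 = 0.0648.

6.5%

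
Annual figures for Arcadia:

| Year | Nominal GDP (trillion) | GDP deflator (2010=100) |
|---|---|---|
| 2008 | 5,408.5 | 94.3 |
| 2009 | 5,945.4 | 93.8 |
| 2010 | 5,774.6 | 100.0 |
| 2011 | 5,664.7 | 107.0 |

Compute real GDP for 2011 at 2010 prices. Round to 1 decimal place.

Real GDP 2011 = 5664.7 / 1.070 = 5294.11.

5,294.1 trillion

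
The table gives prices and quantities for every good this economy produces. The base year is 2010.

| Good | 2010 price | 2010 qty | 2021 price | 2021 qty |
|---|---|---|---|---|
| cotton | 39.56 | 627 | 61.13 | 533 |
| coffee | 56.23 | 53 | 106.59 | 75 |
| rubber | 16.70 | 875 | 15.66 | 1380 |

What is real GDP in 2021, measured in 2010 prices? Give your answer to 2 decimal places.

Real GDP 2021 = Σ (p_2010 × q_2021) = 39.56·533 + 56.23·75 + 16.70·1380 = 48348.73.

48348.73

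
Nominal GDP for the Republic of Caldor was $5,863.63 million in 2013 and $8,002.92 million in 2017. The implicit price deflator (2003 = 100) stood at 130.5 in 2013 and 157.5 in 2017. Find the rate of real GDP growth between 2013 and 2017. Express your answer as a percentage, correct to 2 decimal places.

Deflate each year: 2013 → 5863.63/1.305 = 4493.20; 2017 → 8002.92/1.575 = 5081.22.
So real GDP changed by 5081.22/4493.20 − 1 = 0.1309, i.e. 13.09%.

13.09%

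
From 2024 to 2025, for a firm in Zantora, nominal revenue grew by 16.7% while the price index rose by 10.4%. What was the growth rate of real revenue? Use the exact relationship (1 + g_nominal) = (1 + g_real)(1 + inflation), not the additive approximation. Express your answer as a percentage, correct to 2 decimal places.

(1 + g_nom) = (1 + g_real)(1 + π), so g_real = 1.1670 / 1.1040 − 1 = 0.05707.

5.71%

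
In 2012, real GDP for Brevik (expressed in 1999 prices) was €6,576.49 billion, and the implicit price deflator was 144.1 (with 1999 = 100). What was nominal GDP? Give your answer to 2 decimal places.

Nominal GDP = Real × (implicit price deflator/100) = 6576.49 × 1.441 = 9476.72.

€9,476.72 billion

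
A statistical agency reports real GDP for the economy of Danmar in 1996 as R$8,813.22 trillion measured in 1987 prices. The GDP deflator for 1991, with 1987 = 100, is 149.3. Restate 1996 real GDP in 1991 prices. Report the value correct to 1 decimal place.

Real GDP in 1991 prices = Real GDP in 1987 prices × (P_1991/P_1987) = 8813.22 × 1.493 = 13158.14.

R$13,158.1 trillion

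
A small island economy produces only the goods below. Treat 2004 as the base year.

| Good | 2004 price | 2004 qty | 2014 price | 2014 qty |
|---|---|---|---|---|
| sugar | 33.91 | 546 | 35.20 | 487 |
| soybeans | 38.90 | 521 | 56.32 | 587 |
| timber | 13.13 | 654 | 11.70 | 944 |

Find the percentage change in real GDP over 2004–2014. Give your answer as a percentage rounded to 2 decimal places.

Real GDP 2004 = Nominal GDP 2004 = 33.91·546 + 38.90·521 + 13.13·654 = 47368.78.
Real GDP 2014 (at 2004 prices) = 33.91·487 + 38.90·587 + 13.13·944 = 51743.19.
Real growth = 51743.19/47368.78 − 1 = 0.0923.

9.23%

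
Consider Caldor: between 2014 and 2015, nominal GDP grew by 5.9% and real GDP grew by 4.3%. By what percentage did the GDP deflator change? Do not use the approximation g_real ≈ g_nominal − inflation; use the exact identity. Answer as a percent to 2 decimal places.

1.53%

(1 + g_nom) = (1 + g_real)(1 + π), so π = 1.0590 / 1.0430 − 1 = 0.01534.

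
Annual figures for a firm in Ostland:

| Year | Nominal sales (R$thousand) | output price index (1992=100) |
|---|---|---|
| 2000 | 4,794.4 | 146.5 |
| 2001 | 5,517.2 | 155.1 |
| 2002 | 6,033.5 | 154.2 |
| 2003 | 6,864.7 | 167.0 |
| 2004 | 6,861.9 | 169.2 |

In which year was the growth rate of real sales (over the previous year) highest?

2001: real = 5517.2/1.551 = 3557.19; growth vs 2000 (3272.63) = 8.70%.
2002: real = 6033.5/1.542 = 3912.78; growth vs 2001 (3557.19) = 10.00%.
2003: real = 6864.7/1.670 = 4110.60; growth vs 2002 (3912.78) = 5.06%.
2004: real = 6861.9/1.692 = 4055.50; growth vs 2003 (4110.60) = -1.34%.

2002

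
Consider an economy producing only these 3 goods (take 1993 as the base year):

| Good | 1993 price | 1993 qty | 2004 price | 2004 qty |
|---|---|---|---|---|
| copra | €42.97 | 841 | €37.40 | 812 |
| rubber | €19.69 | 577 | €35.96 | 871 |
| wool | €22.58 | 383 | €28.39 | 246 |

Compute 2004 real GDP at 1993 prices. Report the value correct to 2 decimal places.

Real GDP 2004 = Σ (p_1993 × q_2004) = 42.97·812 + 19.69·871 + 22.58·246 = 57596.31.

€57596.31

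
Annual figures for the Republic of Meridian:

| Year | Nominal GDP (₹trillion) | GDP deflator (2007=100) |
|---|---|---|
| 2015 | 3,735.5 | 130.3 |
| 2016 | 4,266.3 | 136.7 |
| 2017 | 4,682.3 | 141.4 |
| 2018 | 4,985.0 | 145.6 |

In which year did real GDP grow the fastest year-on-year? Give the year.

2016: real = 4266.3/1.367 = 3120.92; growth vs 2015 (2866.85) = 8.86%.
2017: real = 4682.3/1.414 = 3311.39; growth vs 2016 (3120.92) = 6.10%.
2018: real = 4985.0/1.456 = 3423.76; growth vs 2017 (3311.39) = 3.39%.

2016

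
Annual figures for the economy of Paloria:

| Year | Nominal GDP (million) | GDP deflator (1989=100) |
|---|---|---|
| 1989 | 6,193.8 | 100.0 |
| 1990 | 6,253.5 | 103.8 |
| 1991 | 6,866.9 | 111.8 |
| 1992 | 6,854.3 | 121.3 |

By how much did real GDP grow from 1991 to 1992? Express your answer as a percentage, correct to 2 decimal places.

-8.00%

Real GDP 1991 = 6866.9/1.118 = 6142.13.
Real GDP 1992 = 6854.3/1.213 = 5650.70.
Change = 5650.70/6142.13 − 1 = -0.0800.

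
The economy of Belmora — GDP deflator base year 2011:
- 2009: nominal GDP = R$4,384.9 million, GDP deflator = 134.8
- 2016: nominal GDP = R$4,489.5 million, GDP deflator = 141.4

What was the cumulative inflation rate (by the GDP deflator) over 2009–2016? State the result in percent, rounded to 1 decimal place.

Price-level change = 141.4 / 134.8 − 1 = 0.0490.

4.9%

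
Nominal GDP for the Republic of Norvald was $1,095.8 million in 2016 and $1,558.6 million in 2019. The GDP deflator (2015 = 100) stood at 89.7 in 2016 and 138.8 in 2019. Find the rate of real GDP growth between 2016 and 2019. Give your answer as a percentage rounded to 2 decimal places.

Real GDP 2016 = 1095.8 / 0.897 = 1221.63.
Real GDP 2019 = 1558.6 / 1.388 = 1122.91.
Real growth = 1122.91 / 1221.63 − 1 = -0.0808.

-8.08%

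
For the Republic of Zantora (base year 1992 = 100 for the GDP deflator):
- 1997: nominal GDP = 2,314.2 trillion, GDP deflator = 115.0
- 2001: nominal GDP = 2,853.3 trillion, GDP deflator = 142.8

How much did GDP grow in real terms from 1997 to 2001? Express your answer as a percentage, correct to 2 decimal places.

Real GDP 1997 = 2314.2 / 1.150 = 2012.35.
Real GDP 2001 = 2853.3 / 1.428 = 1998.11.
Real growth = 1998.11 / 2012.35 − 1 = -0.0071.

-0.71%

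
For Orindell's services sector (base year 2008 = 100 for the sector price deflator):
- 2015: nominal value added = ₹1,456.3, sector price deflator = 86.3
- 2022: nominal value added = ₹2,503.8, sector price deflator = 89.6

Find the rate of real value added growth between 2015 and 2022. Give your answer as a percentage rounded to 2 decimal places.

Real value added 2015 = 1456.3 / 0.863 = 1687.49.
Real value added 2022 = 2503.8 / 0.896 = 2794.42.
Real growth = 2794.42 / 1687.49 − 1 = 0.6560.

65.60%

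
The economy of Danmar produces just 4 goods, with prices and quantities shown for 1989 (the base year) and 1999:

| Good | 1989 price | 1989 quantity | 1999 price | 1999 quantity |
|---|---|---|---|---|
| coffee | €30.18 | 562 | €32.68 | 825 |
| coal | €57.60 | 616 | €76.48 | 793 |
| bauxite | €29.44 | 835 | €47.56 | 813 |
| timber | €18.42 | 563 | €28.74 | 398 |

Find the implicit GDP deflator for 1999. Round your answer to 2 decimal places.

135.22

Nominal GDP 1999 = 32.68·825 + 76.48·793 + 47.56·813 + 28.74·398 = 137714.44.
Real GDP 1999 (at 1989 prices) = 30.18·825 + 57.60·793 + 29.44·813 + 18.42·398 = 101841.18.
Deflator = Nominal/Real × 100 = 137714.44/101841.18 × 100 = 135.225.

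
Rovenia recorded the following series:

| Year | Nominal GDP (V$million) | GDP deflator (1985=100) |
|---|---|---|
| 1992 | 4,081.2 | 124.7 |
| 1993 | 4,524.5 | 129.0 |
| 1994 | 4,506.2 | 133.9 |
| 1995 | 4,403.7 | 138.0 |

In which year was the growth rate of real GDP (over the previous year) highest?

1993

1993: real = 4524.5/1.290 = 3507.36; growth vs 1992 (3272.81) = 7.17%.
1994: real = 4506.2/1.339 = 3365.35; growth vs 1993 (3507.36) = -4.05%.
1995: real = 4403.7/1.380 = 3191.09; growth vs 1994 (3365.35) = -5.18%.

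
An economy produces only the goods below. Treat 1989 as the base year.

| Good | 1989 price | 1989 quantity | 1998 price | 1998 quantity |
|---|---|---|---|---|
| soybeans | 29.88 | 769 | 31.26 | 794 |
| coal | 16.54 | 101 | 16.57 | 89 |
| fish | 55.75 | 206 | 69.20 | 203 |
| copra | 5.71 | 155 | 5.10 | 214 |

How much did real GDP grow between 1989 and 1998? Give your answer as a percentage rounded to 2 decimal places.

1.94%

Real GDP 1989 = Nominal GDP 1989 = 29.88·769 + 16.54·101 + 55.75·206 + 5.71·155 = 37017.81.
Real GDP 1998 (at 1989 prices) = 29.88·794 + 16.54·89 + 55.75·203 + 5.71·214 = 37735.97.
Real growth = 37735.97/37017.81 − 1 = 0.0194.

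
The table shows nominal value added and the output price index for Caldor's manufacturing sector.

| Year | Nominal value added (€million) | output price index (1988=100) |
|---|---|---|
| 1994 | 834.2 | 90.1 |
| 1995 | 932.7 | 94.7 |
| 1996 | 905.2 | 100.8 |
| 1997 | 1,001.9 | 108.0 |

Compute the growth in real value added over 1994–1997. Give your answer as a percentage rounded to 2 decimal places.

0.20%

Real value added 1994 = 834.2/0.901 = 925.86.
Real value added 1997 = 1001.9/1.080 = 927.69.
Change = 927.69/925.86 − 1 = 0.0020.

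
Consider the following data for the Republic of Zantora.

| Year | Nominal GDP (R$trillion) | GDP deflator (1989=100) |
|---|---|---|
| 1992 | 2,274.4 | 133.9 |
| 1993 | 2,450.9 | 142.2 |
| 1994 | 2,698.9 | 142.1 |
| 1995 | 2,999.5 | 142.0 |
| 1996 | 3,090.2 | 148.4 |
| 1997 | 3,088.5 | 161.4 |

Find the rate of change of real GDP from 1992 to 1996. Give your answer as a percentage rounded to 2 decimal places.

22.59%

Real GDP 1992 = 2274.4/1.339 = 1698.58.
Real GDP 1996 = 3090.2/1.484 = 2082.35.
Change = 2082.35/1698.58 − 1 = 0.2259.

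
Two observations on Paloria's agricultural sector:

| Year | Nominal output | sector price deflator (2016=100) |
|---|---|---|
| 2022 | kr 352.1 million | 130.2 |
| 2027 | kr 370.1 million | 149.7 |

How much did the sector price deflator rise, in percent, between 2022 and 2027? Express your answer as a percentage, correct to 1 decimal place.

15.0%

Price-level change = 149.7 / 130.2 − 1 = 0.1498.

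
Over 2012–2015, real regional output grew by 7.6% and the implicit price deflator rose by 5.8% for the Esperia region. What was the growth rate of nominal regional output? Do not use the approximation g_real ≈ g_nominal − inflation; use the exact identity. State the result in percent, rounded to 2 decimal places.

(1 + g_nom) = (1 + g_real)(1 + π) = 1.0760 × 1.0580 = 1.13841.

13.84%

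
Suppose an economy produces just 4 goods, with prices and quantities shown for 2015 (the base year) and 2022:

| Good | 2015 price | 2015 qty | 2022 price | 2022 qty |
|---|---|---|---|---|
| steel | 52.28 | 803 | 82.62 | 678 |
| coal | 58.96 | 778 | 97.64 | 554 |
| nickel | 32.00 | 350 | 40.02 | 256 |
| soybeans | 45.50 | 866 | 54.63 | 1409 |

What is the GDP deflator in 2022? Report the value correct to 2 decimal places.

140.54

Nominal GDP 2022 = 82.62·678 + 97.64·554 + 40.02·256 + 54.63·1409 = 197327.71.
Real GDP 2022 (at 2015 prices) = 52.28·678 + 58.96·554 + 32.00·256 + 45.50·1409 = 140411.18.
Deflator = Nominal/Real × 100 = 197327.71/140411.18 × 100 = 140.536.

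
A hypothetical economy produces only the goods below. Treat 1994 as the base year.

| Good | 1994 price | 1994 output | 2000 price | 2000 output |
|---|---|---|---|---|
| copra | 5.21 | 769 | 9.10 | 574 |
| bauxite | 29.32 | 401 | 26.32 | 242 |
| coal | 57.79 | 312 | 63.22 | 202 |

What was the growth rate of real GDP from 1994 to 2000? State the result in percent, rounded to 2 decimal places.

-35.61%

Real GDP 1994 = Nominal GDP 1994 = 5.21·769 + 29.32·401 + 57.79·312 = 33794.29.
Real GDP 2000 (at 1994 prices) = 5.21·574 + 29.32·242 + 57.79·202 = 21759.56.
Real growth = 21759.56/33794.29 − 1 = -0.3561.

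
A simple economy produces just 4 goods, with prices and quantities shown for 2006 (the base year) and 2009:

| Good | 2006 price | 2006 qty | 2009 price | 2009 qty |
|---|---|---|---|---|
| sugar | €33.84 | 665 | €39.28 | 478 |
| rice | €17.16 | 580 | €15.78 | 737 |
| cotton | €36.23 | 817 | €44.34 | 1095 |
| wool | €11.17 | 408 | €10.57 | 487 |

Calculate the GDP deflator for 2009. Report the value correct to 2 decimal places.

113.76

Nominal GDP 2009 = 39.28·478 + 15.78·737 + 44.34·1095 + 10.57·487 = 84105.59.
Real GDP 2009 (at 2006 prices) = 33.84·478 + 17.16·737 + 36.23·1095 + 11.17·487 = 73934.08.
Deflator = Nominal/Real × 100 = 84105.59/73934.08 × 100 = 113.758.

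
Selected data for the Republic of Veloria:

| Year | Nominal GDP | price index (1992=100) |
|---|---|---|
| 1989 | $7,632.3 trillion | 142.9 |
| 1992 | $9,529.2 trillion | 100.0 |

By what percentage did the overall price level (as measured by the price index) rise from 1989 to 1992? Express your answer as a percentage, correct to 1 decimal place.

Price-level change = 100.0 / 142.9 − 1 = -0.3002.

-30.0%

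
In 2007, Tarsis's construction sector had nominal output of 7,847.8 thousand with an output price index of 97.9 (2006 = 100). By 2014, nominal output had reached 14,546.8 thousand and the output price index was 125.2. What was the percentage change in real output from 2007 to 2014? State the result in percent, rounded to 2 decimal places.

Real output 2007 = 7847.8 / 0.979 = 8016.14.
Real output 2014 = 14546.8 / 1.252 = 11618.85.
Real growth = 11618.85 / 8016.14 − 1 = 0.4494.

44.94%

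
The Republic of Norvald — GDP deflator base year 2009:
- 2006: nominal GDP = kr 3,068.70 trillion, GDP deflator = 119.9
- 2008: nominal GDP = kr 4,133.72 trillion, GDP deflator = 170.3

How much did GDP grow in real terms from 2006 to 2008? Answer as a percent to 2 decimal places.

-5.16%

Deflate each year: 2006 → 3068.70/1.199 = 2559.38; 2008 → 4133.72/1.703 = 2427.32.
So real GDP changed by 2427.32/2559.38 − 1 = -0.0516, i.e. -5.16%.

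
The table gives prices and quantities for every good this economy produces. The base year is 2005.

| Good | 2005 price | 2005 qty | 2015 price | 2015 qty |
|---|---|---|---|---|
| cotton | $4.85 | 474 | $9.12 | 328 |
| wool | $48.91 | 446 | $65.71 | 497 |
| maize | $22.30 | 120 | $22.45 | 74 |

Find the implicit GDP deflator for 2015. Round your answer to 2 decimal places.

135.43

Nominal GDP 2015 = 9.12·328 + 65.71·497 + 22.45·74 = 37310.53.
Real GDP 2015 (at 2005 prices) = 4.85·328 + 48.91·497 + 22.30·74 = 27549.27.
Deflator = Nominal/Real × 100 = 37310.53/27549.27 × 100 = 135.432.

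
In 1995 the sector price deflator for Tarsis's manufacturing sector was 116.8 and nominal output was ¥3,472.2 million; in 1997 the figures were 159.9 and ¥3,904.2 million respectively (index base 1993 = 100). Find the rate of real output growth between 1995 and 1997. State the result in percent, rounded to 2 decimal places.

-17.87%

Real output 1995 = 3472.2 / 1.168 = 2972.77.
Real output 1997 = 3904.2 / 1.599 = 2441.65.
Real growth = 2441.65 / 2972.77 − 1 = -0.1787.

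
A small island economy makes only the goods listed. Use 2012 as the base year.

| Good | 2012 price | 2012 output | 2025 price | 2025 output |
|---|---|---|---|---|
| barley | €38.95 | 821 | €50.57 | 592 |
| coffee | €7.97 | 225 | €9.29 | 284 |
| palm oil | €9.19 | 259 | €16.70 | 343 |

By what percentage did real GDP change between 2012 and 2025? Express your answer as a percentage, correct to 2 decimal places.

Real GDP 2012 = Nominal GDP 2012 = 38.95·821 + 7.97·225 + 9.19·259 = 36151.41.
Real GDP 2025 (at 2012 prices) = 38.95·592 + 7.97·284 + 9.19·343 = 28474.05.
Real growth = 28474.05/36151.41 − 1 = -0.2124.

-21.24%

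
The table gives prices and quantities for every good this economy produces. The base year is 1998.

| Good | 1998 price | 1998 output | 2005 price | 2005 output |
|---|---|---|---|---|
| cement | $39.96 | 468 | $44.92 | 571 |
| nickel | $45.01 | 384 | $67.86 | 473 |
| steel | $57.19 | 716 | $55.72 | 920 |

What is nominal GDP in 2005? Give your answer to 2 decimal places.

$109009.50

Nominal GDP 2005 = Σ (p_2005 × q_2005) = 44.92·571 + 67.86·473 + 55.72·920 = 109009.50.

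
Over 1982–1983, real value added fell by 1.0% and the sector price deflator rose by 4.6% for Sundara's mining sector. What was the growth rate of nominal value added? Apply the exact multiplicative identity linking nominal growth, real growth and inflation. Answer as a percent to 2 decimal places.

(1 + g_nom) = (1 + g_real)(1 + π) = 0.9900 × 1.0460 = 1.03554.

3.55%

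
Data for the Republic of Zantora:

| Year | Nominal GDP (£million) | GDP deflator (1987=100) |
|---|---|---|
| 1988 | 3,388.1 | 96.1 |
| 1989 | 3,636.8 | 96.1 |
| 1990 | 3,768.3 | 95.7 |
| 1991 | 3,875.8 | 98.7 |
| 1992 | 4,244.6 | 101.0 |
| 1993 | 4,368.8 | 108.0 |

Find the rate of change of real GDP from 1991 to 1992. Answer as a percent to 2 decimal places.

Real GDP 1991 = 3875.8/0.987 = 3926.85.
Real GDP 1992 = 4244.6/1.010 = 4202.57.
Change = 4202.57/3926.85 − 1 = 0.0702.

7.02%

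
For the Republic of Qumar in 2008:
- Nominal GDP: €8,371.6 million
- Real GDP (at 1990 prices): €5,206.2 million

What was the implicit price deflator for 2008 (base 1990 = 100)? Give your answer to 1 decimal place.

160.8

implicit price deflator = (Nominal / Real) × 100 = 8371.6 / 5206.2 × 100 = 160.80.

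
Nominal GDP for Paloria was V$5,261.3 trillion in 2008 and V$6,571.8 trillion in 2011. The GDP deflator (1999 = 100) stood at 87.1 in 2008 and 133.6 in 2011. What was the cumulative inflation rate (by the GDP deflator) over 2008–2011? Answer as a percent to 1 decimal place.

Price-level change = 133.6 / 87.1 − 1 = 0.5339.

53.4%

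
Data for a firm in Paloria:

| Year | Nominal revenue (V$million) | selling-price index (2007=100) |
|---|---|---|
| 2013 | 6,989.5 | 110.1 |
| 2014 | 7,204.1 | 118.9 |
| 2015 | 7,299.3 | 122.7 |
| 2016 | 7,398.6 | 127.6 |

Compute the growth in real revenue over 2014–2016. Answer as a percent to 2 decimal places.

-4.30%

Real revenue 2014 = 7204.1/1.189 = 6058.96.
Real revenue 2016 = 7398.6/1.276 = 5798.28.
Change = 5798.28/6058.96 − 1 = -0.0430.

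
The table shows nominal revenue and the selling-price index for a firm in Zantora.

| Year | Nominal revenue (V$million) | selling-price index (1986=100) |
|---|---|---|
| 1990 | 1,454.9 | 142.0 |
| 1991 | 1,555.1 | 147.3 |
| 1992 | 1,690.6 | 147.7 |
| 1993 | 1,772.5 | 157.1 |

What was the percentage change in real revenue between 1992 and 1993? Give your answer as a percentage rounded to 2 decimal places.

Real revenue 1992 = 1690.6/1.477 = 1144.62.
Real revenue 1993 = 1772.5/1.571 = 1128.26.
Change = 1128.26/1144.62 − 1 = -0.0143.

-1.43%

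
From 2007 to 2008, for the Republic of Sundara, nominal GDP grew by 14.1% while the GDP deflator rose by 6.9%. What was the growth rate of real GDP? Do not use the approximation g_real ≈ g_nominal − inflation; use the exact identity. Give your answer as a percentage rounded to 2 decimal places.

(1 + g_nom) = (1 + g_real)(1 + π), so g_real = 1.1410 / 1.0690 − 1 = 0.06735.

6.74%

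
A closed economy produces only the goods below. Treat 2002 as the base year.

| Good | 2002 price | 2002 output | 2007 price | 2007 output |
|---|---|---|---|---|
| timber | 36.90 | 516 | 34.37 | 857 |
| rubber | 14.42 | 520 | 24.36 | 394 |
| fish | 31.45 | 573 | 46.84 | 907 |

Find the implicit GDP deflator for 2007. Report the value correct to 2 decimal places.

123.86

Nominal GDP 2007 = 34.37·857 + 24.36·394 + 46.84·907 = 81536.81.
Real GDP 2007 (at 2002 prices) = 36.90·857 + 14.42·394 + 31.45·907 = 65829.93.
Deflator = Nominal/Real × 100 = 81536.81/65829.93 × 100 = 123.860.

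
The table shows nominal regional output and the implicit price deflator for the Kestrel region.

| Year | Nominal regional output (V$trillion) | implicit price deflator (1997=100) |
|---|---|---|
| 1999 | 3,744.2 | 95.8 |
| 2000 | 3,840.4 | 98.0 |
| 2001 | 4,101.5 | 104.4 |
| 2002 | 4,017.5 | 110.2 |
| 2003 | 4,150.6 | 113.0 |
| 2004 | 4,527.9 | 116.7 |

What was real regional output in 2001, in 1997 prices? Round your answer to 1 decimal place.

V$3,928.6 trillion

Real regional output 2001 = 4101.5 / 1.044 = 3928.64.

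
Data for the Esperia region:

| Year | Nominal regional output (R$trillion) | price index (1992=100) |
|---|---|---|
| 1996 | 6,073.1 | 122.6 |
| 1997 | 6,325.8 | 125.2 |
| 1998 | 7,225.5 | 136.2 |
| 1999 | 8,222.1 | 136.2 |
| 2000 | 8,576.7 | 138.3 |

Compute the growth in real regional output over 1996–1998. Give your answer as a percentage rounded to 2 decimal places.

Real regional output 1996 = 6073.1/1.226 = 4953.59.
Real regional output 1998 = 7225.5/1.362 = 5305.07.
Change = 5305.07/4953.59 − 1 = 0.0710.

7.10%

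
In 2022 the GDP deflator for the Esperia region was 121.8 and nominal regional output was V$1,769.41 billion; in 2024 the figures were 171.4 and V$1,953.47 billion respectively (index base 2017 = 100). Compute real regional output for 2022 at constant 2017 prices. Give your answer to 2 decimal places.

Real regional output = Nominal / (GDP deflator/100) = 1769.41 / 1.218 = 1452.72.

V$1,452.72 billion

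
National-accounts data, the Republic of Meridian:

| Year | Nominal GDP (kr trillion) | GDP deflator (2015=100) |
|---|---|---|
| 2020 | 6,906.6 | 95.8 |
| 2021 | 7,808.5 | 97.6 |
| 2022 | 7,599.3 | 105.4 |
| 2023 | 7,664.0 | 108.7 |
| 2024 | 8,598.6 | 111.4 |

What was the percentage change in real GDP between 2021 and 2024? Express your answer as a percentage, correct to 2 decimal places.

-3.52%

Real GDP 2021 = 7808.5/0.976 = 8000.51.
Real GDP 2024 = 8598.6/1.114 = 7718.67.
Change = 7718.67/8000.51 − 1 = -0.0352.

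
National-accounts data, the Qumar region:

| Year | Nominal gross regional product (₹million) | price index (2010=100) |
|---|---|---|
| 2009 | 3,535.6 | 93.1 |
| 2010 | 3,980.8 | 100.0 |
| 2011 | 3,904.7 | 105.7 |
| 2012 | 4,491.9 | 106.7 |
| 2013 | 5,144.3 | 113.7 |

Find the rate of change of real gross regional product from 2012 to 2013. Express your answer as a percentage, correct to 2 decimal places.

Real gross regional product 2012 = 4491.9/1.067 = 4209.84.
Real gross regional product 2013 = 5144.3/1.137 = 4524.45.
Change = 4524.45/4209.84 − 1 = 0.0747.

7.47%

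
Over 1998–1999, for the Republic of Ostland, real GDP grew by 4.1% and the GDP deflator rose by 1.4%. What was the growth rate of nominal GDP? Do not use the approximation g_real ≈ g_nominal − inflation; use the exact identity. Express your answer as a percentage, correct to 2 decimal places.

5.56%

(1 + g_nom) = (1 + g_real)(1 + π) = 1.0410 × 1.0140 = 1.05557.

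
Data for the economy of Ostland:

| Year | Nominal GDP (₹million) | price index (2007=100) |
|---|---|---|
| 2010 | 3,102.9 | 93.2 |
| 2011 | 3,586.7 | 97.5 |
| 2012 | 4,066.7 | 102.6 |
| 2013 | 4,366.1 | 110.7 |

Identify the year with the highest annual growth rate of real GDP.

2011

2011: real = 3586.7/0.975 = 3678.67; growth vs 2010 (3329.29) = 10.49%.
2012: real = 4066.7/1.026 = 3963.65; growth vs 2011 (3678.67) = 7.75%.
2013: real = 4366.1/1.107 = 3944.08; growth vs 2012 (3963.65) = -0.49%.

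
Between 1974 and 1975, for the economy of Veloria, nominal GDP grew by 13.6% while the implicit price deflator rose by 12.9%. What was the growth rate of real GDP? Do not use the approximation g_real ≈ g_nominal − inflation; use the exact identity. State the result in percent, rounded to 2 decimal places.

(1 + g_nom) = (1 + g_real)(1 + π), so g_real = 1.1360 / 1.1290 − 1 = 0.00620.

0.62%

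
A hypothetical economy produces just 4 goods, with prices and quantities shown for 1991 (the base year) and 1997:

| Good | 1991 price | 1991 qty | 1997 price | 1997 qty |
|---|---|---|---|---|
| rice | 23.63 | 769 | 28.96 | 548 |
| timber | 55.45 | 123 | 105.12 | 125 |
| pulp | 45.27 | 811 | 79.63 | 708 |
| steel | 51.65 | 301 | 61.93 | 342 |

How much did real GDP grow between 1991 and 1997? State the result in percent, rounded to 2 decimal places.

Real GDP 1991 = Nominal GDP 1991 = 23.63·769 + 55.45·123 + 45.27·811 + 51.65·301 = 77252.44.
Real GDP 1997 (at 1991 prices) = 23.63·548 + 55.45·125 + 45.27·708 + 51.65·342 = 69595.95.
Real growth = 69595.95/77252.44 − 1 = -0.0991.

-9.91%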